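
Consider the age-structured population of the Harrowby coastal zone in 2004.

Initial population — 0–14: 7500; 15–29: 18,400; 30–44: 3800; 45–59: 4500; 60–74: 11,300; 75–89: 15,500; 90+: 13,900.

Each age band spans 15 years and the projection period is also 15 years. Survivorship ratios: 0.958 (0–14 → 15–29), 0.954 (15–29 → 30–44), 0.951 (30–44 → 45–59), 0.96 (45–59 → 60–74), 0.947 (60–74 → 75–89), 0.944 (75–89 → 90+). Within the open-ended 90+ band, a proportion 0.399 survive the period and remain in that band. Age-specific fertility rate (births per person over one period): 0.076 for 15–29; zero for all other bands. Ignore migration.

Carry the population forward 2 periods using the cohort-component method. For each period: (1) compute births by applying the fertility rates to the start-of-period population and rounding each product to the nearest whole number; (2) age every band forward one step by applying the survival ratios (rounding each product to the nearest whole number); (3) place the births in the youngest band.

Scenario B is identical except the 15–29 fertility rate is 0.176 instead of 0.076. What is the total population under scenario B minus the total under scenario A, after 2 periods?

2482

Let group 1 be 0–14 through group 7 = 90+.
[period 1]
Births: 18400 * 0.076 = 1398
Group 2: 7500 * 0.958 = 7185
Group 3: 18400 * 0.954 = 17554
Group 4: 3800 * 0.951 = 3614
Group 5: 4500 * 0.96 = 4320
Group 6: 11300 * 0.947 = 10701
Group 7: 15500 * 0.944 + 13900 * 0.399 = 14632 + 5546 = 20178
→ [1398, 7185, 17554, 3614, 4320, 10701, 20178]
[period 2]
Births: 7185 * 0.076 = 546
Group 2: 1398 * 0.958 = 1339
Group 3: 7185 * 0.954 = 6854
Group 4: 17554 * 0.951 = 16694
Group 5: 3614 * 0.96 = 3469
Group 6: 4320 * 0.947 = 4091
Group 7: 10701 * 0.944 + 20178 * 0.399 = 10102 + 8051 = 18153
→ [546, 1339, 6854, 16694, 3469, 4091, 18153]
Scenario A total after 2 periods: 51146
Scenario B projection —
[period 1]
Births: 18400 * 0.176 = 3238
Group 2: 7500 * 0.958 = 7185
Group 3: 18400 * 0.954 = 17554
Group 4: 3800 * 0.951 = 3614
Group 5: 4500 * 0.96 = 4320
Group 6: 11300 * 0.947 = 10701
Group 7: 15500 * 0.944 + 13900 * 0.399 = 14632 + 5546 = 20178
→ [3238, 7185, 17554, 3614, 4320, 10701, 20178]
[period 2]
Births: 7185 * 0.176 = 1265
Group 2: 3238 * 0.958 = 3102
Group 3: 7185 * 0.954 = 6854
Group 4: 17554 * 0.951 = 16694
Group 5: 3614 * 0.96 = 3469
Group 6: 4320 * 0.947 = 4091
Group 7: 10701 * 0.944 + 20178 * 0.399 = 10102 + 8051 = 18153
→ [1265, 3102, 6854, 16694, 3469, 4091, 18153]
Scenario B total after 2 periods: 53628
Difference B − A = 53628 − 51146 = 2482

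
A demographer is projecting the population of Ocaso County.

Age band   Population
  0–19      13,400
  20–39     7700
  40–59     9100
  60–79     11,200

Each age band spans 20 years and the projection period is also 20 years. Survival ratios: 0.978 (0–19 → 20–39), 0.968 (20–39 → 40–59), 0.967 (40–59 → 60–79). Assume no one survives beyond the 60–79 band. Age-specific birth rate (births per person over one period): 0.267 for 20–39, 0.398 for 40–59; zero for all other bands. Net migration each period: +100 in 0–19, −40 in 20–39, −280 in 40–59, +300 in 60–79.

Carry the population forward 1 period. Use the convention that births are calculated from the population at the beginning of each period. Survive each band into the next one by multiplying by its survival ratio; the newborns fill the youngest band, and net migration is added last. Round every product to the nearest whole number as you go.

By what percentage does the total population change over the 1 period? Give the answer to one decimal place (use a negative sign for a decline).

Period 1:
Births: 7700 × 0.267 = 2056 ; 9100 × 0.398 = 3622 — total 5678
20–39: 13400 × 0.978 = 13105
40–59: 7700 × 0.968 = 7454
60–79: 9100 × 0.967 = 8800
Net migration: 0–19 + 100 → 5778; 20–39 − 40 → 13065; 40–59 − 280 → 7174; 60–79 + 300 → 9100
→ [5778, 13065, 7174, 9100]
Total: 41400 → 35117; change = -6283; percentage change = -15.2%

-15.2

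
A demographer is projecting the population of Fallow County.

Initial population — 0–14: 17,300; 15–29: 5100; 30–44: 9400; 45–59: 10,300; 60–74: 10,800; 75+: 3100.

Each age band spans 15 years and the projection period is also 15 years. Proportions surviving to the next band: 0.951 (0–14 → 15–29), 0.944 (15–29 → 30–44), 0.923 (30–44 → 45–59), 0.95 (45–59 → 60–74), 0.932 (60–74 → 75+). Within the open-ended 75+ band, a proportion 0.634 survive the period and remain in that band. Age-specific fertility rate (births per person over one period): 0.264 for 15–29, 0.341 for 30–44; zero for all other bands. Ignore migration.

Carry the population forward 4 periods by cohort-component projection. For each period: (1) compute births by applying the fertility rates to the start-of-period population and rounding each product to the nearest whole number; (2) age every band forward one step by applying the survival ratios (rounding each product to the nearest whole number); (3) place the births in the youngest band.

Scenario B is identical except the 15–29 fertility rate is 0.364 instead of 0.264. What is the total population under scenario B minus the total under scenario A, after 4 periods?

3775

(Groups numbered youngest = 1 to oldest = 6.)
— Period 1 —
Births: 5100 × 0.264 = 1346 ; 9400 × 0.341 = 3205 → total 4551
Group 2: 17300 × 0.951 = 16452
Group 3: 5100 × 0.944 = 4814
Group 4: 9400 × 0.923 = 8676
Group 5: 10300 × 0.95 = 9785
Group 6: 10800 × 0.932 + 3100 × 0.634 = 10066 + 1965 = 12031
Population now: 0–14=4551, 15–29=16452, 30–44=4814, 45–59=8676, 60–74=9785, 75+=12031
— Period 2 —
Births: 16452 × 0.264 = 4343 ; 4814 × 0.341 = 1642 → total 5985
Group 2: 4551 × 0.951 = 4328
Group 3: 16452 × 0.944 = 15531
Group 4: 4814 × 0.923 = 4443
Group 5: 8676 × 0.95 = 8242
Group 6: 9785 × 0.932 + 12031 × 0.634 = 9120 + 7628 = 16748
Population now: 0–14=5985, 15–29=4328, 30–44=15531, 45–59=4443, 60–74=8242, 75+=16748
— Period 3 —
Births: 4328 × 0.264 = 1143 ; 15531 × 0.341 = 5296 → total 6439
Group 2: 5985 × 0.951 = 5692
Group 3: 4328 × 0.944 = 4086
Group 4: 15531 × 0.923 = 14335
Group 5: 4443 × 0.95 = 4221
Group 6: 8242 × 0.932 + 16748 × 0.634 = 7682 + 10618 = 18300
Population now: 0–14=6439, 15–29=5692, 30–44=4086, 45–59=14335, 60–74=4221, 75+=18300
— Period 4 —
Births: 5692 × 0.264 = 1503 ; 4086 × 0.341 = 1393 → total 2896
Group 2: 6439 × 0.951 = 6123
Group 3: 5692 × 0.944 = 5373
Group 4: 4086 × 0.923 = 3771
Group 5: 14335 × 0.95 = 13618
Group 6: 4221 × 0.932 + 18300 × 0.634 = 3934 + 11602 = 15536
Population now: 0–14=2896, 15–29=6123, 30–44=5373, 45–59=3771, 60–74=13618, 75+=15536
Scenario A total after 4 periods: 47317
Scenario B projection —
— Period 1 —
Births: 5100 × 0.364 = 1856 ; 9400 × 0.341 = 3205 → total 5061
Group 2: 17300 × 0.951 = 16452
Group 3: 5100 × 0.944 = 4814
Group 4: 9400 × 0.923 = 8676
Group 5: 10300 × 0.95 = 9785
Group 6: 10800 × 0.932 + 3100 × 0.634 = 10066 + 1965 = 12031
Population now: 0–14=5061, 15–29=16452, 30–44=4814, 45–59=8676, 60–74=9785, 75+=12031
— Period 2 —
Births: 16452 × 0.364 = 5989 ; 4814 × 0.341 = 1642 → total 7631
Group 2: 5061 × 0.951 = 4813
Group 3: 16452 × 0.944 = 15531
Group 4: 4814 × 0.923 = 4443
Group 5: 8676 × 0.95 = 8242
Group 6: 9785 × 0.932 + 12031 × 0.634 = 9120 + 7628 = 16748
Population now: 0–14=7631, 15–29=4813, 30–44=15531, 45–59=4443, 60–74=8242, 75+=16748
— Period 3 —
Births: 4813 × 0.364 = 1752 ; 15531 × 0.341 = 5296 → total 7048
Group 2: 7631 × 0.951 = 7257
Group 3: 4813 × 0.944 = 4543
Group 4: 15531 × 0.923 = 14335
Group 5: 4443 × 0.95 = 4221
Group 6: 8242 × 0.932 + 16748 × 0.634 = 7682 + 10618 = 18300
Population now: 0–14=7048, 15–29=7257, 30–44=4543, 45–59=14335, 60–74=4221, 75+=18300
— Period 4 —
Births: 7257 × 0.364 = 2642 ; 4543 × 0.341 = 1549 → total 4191
Group 2: 7048 × 0.951 = 6703
Group 3: 7257 × 0.944 = 6851
Group 4: 4543 × 0.923 = 4193
Group 5: 14335 × 0.95 = 13618
Group 6: 4221 × 0.932 + 18300 × 0.634 = 3934 + 11602 = 15536
Population now: 0–14=4191, 15–29=6703, 30–44=6851, 45–59=4193, 60–74=13618, 75+=15536
Scenario B total after 4 periods: 51092
Difference B − A = 51092 − 47317 = 3775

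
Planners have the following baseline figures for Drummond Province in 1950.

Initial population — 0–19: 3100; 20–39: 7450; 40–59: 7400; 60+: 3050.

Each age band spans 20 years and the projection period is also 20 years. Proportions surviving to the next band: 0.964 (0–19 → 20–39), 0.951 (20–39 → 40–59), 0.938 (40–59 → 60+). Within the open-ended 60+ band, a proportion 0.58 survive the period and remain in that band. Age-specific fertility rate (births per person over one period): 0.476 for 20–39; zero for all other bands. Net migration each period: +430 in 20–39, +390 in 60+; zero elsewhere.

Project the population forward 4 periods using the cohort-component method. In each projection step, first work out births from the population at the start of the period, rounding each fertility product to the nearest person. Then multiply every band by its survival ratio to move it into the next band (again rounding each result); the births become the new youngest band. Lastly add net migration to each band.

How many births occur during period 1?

3546

[period 1]
Births: 7450 * 0.476 = 3546
20–39: 3100 * 0.964 = 2988
40–59: 7450 * 0.951 = 7085
60+: 7400 * 0.938 + 3050 * 0.58 = 6941 + 1769 = 8710
Net migration: 20–39 + 430 → 3418; 60+ + 390 → 9100
End of period: [3546, 3418, 7085, 9100]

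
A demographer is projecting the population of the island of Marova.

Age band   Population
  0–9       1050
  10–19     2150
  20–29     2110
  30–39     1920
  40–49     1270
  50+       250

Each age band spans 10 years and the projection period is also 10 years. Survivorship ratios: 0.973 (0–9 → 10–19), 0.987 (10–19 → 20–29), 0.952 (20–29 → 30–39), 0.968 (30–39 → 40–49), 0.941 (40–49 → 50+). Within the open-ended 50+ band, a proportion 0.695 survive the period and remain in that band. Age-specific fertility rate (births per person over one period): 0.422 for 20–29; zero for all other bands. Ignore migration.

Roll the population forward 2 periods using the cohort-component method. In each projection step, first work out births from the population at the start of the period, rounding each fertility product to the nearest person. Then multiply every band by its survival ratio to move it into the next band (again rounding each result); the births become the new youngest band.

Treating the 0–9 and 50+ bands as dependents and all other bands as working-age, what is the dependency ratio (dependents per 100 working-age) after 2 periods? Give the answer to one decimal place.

— Period 1 —
Births: 2110 * 0.422 = 890
10–19: 1050 * 0.973 = 1022
20–29: 2150 * 0.987 = 2122
30–39: 2110 * 0.952 = 2009
40–49: 1920 * 0.968 = 1859
50+: 1270 * 0.941 + 250 * 0.695 = 1195 + 174 = 1369
→ [890, 1022, 2122, 2009, 1859, 1369]
— Period 2 —
Births: 2122 * 0.422 = 895
10–19: 890 * 0.973 = 866
20–29: 1022 * 0.987 = 1009
30–39: 2122 * 0.952 = 2020
40–49: 2009 * 0.968 = 1945
50+: 1859 * 0.941 + 1369 * 0.695 = 1749 + 951 = 2700
→ [895, 866, 1009, 2020, 1945, 2700]
Dependents (band 0–9 + band 50+) = 895 + 2700 = 3595; working-age = 5840; ratio = 3595/5840 × 100 = 61.6

61.6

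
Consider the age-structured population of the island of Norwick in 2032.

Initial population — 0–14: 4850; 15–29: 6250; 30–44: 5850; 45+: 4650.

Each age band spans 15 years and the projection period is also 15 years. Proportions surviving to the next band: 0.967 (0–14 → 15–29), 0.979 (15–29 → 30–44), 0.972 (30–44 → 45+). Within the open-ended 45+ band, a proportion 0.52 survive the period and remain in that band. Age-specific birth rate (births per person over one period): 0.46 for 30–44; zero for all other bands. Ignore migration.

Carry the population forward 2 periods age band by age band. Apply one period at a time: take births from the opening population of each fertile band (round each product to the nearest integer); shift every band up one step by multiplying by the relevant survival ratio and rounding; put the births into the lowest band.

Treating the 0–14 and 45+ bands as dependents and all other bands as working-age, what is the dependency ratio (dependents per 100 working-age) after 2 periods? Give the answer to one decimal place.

Numbering the bands 1..4 from youngest to oldest:
— Period 1 —
Births: 5850 × 0.46 = 2691
Band 2: 4850 × 0.967 = 4690
Band 3: 6250 × 0.979 = 6119
Band 4: 5850 × 0.972 + 4650 × 0.52 = 5686 + 2418 = 8104
End of period: [2691, 4690, 6119, 8104]
— Period 2 —
Births: 6119 × 0.46 = 2815
Band 2: 2691 × 0.967 = 2602
Band 3: 4690 × 0.979 = 4592
Band 4: 6119 × 0.972 + 8104 × 0.52 = 5948 + 4214 = 10162
End of period: [2815, 2602, 4592, 10162]
Dependents (band 0–14 + band 45+) = 2815 + 10162 = 12977; working-age = 7194; ratio = 12977/7194 × 100 = 180.4

180.4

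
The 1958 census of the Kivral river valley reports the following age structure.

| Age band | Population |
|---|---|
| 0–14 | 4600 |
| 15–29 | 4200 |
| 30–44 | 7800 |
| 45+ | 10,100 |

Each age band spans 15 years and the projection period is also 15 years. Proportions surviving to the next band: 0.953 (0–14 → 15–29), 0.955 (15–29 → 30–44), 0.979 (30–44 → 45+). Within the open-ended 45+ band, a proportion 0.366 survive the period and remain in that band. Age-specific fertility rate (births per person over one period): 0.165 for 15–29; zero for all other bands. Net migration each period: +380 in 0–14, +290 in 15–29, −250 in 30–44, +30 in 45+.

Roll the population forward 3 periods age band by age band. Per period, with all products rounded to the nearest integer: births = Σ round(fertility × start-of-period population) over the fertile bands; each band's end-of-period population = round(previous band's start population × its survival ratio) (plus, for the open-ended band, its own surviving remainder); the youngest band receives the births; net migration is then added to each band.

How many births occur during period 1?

(Bands numbered youngest = 1 to oldest = 4.)
— Period 1 —
Births: 4200 * 0.165 = 693
Band 2: 4600 * 0.953 = 4384
Band 3: 4200 * 0.955 = 4011
Band 4: 7800 * 0.979 + 10100 * 0.366 = 7636 + 3697 = 11333
Net migration: Band 1 + 380 → 1073; Band 2 + 290 → 4674; Band 3 − 250 → 3761; Band 4 + 30 → 11363
End of period: [1073, 4674, 3761, 11363]

693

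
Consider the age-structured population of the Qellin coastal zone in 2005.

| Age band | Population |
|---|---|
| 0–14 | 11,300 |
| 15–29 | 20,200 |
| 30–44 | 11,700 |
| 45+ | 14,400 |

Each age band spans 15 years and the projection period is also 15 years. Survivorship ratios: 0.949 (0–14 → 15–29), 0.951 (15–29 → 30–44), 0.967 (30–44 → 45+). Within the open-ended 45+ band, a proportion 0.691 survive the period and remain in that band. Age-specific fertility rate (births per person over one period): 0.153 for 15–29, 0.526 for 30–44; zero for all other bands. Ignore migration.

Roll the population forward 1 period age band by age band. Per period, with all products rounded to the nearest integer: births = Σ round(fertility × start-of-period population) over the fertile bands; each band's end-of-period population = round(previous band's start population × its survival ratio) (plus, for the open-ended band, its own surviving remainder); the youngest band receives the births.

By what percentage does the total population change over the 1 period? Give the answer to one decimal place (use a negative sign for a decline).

After projecting period 1:
Births: 20200 × 0.153 = 3091, 11700 × 0.526 = 6154 → total 9245
15–29: 11300 × 0.949 = 10724
30–44: 20200 × 0.951 = 19210
45+: 11700 × 0.967 + 14400 × 0.691 = 11314 + 9950 = 21264
End of period: [9245, 10724, 19210, 21264]
Total: 57600 → 60443; change = 2843; percentage change = 4.9%

4.9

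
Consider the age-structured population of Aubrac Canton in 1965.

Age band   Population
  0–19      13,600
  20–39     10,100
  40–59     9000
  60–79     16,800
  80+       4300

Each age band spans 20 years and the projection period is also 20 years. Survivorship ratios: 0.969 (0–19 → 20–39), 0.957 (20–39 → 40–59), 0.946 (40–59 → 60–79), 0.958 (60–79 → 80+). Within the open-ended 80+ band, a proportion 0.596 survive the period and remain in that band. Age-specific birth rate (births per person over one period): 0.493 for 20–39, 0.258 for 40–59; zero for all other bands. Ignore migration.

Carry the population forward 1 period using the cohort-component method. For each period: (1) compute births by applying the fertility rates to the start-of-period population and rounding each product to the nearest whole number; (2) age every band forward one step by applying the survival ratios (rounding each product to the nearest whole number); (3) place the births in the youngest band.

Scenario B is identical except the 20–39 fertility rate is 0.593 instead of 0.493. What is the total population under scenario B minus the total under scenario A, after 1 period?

1010

Call the groups 1 to 5, youngest first.
After projecting period 1:
Births: 10100 * 0.493 = 4979, 9000 * 0.258 = 2322 → total 7301
Group 2: 13600 * 0.969 = 13178
Group 3: 10100 * 0.957 = 9666
Group 4: 9000 * 0.946 = 8514
Group 5: 16800 * 0.958 + 4300 * 0.596 = 16094 + 2563 = 18657
End of period: [7301, 13178, 9666, 8514, 18657]
Scenario A total after 1 period: 57316
Scenario B projection —
After projecting period 1:
Births: 10100 * 0.593 = 5989, 9000 * 0.258 = 2322 → total 8311
Group 2: 13600 * 0.969 = 13178
Group 3: 10100 * 0.957 = 9666
Group 4: 9000 * 0.946 = 8514
Group 5: 16800 * 0.958 + 4300 * 0.596 = 16094 + 2563 = 18657
End of period: [8311, 13178, 9666, 8514, 18657]
Scenario B total after 1 period: 58326
Difference B − A = 58326 − 57316 = 1010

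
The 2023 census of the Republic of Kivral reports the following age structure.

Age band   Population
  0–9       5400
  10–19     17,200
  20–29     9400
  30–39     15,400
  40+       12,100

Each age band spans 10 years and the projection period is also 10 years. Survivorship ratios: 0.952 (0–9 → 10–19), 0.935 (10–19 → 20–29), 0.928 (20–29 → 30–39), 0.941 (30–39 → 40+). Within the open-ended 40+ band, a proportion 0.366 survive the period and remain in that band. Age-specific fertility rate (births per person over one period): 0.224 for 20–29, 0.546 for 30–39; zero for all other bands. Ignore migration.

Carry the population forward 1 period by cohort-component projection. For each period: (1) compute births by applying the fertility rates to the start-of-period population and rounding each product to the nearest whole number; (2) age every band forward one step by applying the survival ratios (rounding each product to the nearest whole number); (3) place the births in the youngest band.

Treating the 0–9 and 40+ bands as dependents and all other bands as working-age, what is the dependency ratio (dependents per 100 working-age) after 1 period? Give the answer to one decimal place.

98.3

Period 1:
Births: 9400 × 0.224 = 2106  |  15400 × 0.546 = 8408 → 10514
10–19: 5400 × 0.952 = 5141
20–29: 17200 × 0.935 = 16082
30–39: 9400 × 0.928 = 8723
40+: 15400 × 0.941 + 12100 × 0.366 = 14491 + 4429 = 18920
Population now: 0–9=10514, 10–19=5141, 20–29=16082, 30–39=8723, 40+=18920
Dependents (band 0–9 + band 40+) = 10514 + 18920 = 29434; working-age = 29946; ratio = 29434/29946 × 100 = 98.3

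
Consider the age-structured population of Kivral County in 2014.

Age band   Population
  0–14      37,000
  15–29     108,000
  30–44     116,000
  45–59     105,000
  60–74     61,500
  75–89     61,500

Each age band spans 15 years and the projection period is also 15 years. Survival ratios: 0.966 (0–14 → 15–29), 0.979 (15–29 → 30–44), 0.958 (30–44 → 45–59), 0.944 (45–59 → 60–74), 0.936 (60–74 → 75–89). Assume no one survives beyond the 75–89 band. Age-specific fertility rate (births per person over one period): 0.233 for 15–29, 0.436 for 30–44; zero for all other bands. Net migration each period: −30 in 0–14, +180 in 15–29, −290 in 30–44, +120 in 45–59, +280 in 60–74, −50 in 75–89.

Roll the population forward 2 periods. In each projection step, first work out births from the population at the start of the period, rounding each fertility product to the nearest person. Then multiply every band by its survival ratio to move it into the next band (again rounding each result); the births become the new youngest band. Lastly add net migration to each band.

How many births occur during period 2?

Call the bands 1 to 6, youngest first.
After projecting period 1:
Births: 108000 * 0.233 = 25164  |  116000 * 0.436 = 50576 — total 75740
Band 2: 37000 * 0.966 = 35742
Band 3: 108000 * 0.979 = 105732
Band 4: 116000 * 0.958 = 111128
Band 5: 105000 * 0.944 = 99120
Band 6: 61500 * 0.936 = 57564
Net migration: Band 1 − 30 → 75710; Band 2 + 180 → 35922; Band 3 − 290 → 105442; Band 4 + 120 → 111248; Band 5 + 280 → 99400; Band 6 − 50 → 57514
Giving 75710 / 35922 / 105442 / 111248 / 99400 / 57514.
After projecting period 2:
Births: 35922 * 0.233 = 8370  |  105442 * 0.436 = 45973 — total 54343
Band 2: 75710 * 0.966 = 73136
Band 3: 35922 * 0.979 = 35168
Band 4: 105442 * 0.958 = 101013
Band 5: 111248 * 0.944 = 105018
Band 6: 99400 * 0.936 = 93038
Net migration: Band 1 − 30 → 54313; Band 2 + 180 → 73316; Band 3 − 290 → 34878; Band 4 + 120 → 101133; Band 5 + 280 → 105298; Band 6 − 50 → 92988
Giving 54313 / 73316 / 34878 / 101133 / 105298 / 92988.

54343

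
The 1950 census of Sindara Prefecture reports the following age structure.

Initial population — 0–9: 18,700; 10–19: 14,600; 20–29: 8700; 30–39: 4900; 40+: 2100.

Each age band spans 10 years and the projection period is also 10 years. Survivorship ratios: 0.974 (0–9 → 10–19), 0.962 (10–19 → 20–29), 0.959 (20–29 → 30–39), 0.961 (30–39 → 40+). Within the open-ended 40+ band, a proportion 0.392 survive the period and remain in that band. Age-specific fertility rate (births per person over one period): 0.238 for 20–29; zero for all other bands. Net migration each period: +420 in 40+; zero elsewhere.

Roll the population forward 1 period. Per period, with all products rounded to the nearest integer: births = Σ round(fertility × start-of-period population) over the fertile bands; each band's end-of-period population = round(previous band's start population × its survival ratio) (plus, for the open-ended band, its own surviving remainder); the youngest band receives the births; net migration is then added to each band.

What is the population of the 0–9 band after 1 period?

2071

— Period 1 —
Births: 8700 * 0.238 = 2071
10–19: 18700 * 0.974 = 18214
20–29: 14600 * 0.962 = 14045
30–39: 8700 * 0.959 = 8343
40+: 4900 * 0.961 + 2100 * 0.392 = 4709 + 823 = 5532
Net migration: 40+ + 420 → 5952
Giving 2071 / 18214 / 14045 / 8343 / 5952.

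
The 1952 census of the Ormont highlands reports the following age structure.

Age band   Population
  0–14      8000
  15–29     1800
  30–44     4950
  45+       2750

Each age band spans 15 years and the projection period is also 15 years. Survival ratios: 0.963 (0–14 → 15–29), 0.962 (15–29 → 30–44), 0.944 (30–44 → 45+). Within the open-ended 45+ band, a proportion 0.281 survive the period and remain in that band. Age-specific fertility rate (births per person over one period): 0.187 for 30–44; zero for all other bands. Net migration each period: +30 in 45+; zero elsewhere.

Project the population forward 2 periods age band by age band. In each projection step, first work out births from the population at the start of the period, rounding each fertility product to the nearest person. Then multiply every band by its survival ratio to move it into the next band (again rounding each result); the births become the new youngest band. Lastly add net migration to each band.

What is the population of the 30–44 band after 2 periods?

7411

— Period 1 —
Births: 4950 × 0.187 = 926
15–29: 8000 × 0.963 = 7704
30–44: 1800 × 0.962 = 1732
45+: 4950 × 0.944 + 2750 × 0.281 = 4673 + 773 = 5446
Net migration: 45+ + 30 → 5476
End of period: [926, 7704, 1732, 5476]
— Period 2 —
Births: 1732 × 0.187 = 324
15–29: 926 × 0.963 = 892
30–44: 7704 × 0.962 = 7411
45+: 1732 × 0.944 + 5476 × 0.281 = 1635 + 1539 = 3174
Net migration: 45+ + 30 → 3204
End of period: [324, 892, 7411, 3204]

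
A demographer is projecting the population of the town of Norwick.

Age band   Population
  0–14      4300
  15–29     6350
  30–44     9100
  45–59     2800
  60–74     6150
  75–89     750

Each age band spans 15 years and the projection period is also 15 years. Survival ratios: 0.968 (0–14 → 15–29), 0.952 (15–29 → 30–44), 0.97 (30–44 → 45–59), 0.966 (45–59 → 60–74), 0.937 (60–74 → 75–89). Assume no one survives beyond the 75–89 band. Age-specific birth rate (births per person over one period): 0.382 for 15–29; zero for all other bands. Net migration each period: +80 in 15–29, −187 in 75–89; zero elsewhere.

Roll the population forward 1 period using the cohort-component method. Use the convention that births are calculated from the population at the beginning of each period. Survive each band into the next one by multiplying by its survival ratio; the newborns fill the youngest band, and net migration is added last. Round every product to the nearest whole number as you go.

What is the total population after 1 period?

29821

Let band 1 be 0–14 through band 6 = 75–89.
Period 1:
Births: 6350 * 0.382 = 2426
Band 2: 4300 * 0.968 = 4162
Band 3: 6350 * 0.952 = 6045
Band 4: 9100 * 0.97 = 8827
Band 5: 2800 * 0.966 = 2705
Band 6: 6150 * 0.937 = 5763
Net migration: Band 2 + 80 → 4242; Band 6 − 187 → 5576
Population now: 0–14=2426, 15–29=4242, 30–44=6045, 45–59=8827, 60–74=2705, 75–89=5576
Total after period 1: 2426 + 4242 + 6045 + 8827 + 2705 + 5576 = 29821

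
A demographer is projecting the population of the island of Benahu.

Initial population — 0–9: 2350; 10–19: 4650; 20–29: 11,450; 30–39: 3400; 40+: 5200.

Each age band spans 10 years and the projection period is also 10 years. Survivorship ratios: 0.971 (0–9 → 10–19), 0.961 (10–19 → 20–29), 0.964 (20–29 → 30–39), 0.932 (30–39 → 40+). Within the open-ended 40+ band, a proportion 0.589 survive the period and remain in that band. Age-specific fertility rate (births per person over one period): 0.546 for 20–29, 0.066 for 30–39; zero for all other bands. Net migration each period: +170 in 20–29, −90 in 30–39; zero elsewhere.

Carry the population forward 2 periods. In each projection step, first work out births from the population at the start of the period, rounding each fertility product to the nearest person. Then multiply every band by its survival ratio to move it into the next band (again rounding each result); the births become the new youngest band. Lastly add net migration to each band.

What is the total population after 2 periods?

30164

Let band 1 be 0–9 through band 5 = 40+.
Period 1.
Births: 11450 * 0.546 = 6252  |  3400 * 0.066 = 224 ⇒ total 6476
Band 2: 2350 * 0.971 = 2282
Band 3: 4650 * 0.961 = 4469
Band 4: 11450 * 0.964 = 11038
Band 5: 3400 * 0.932 + 5200 * 0.589 = 3169 + 3063 = 6232
Net migration: Band 3 + 170 → 4639; Band 4 − 90 → 10948
Giving 6476 / 2282 / 4639 / 10948 / 6232.
Period 2.
Births: 4639 * 0.546 = 2533  |  10948 * 0.066 = 723 ⇒ total 3256
Band 2: 6476 * 0.971 = 6288
Band 3: 2282 * 0.961 = 2193
Band 4: 4639 * 0.964 = 4472
Band 5: 10948 * 0.932 + 6232 * 0.589 = 10204 + 3671 = 13875
Net migration: Band 3 + 170 → 2363; Band 4 − 90 → 4382
Giving 3256 / 6288 / 2363 / 4382 / 13875.
Total after period 2: 3256 + 6288 + 2363 + 4382 + 13875 = 30164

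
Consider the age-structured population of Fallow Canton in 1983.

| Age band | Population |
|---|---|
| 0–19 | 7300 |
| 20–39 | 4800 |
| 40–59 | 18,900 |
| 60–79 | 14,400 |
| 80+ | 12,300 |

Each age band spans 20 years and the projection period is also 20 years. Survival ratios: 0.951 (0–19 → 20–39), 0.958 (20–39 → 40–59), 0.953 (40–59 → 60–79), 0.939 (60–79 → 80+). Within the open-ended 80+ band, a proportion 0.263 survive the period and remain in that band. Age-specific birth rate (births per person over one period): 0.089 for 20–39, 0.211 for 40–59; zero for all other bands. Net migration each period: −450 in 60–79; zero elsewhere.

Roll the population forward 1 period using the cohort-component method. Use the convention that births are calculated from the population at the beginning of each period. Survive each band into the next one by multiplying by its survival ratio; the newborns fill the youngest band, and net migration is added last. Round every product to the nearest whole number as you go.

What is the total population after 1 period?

50274

Period 1:
Births: 4800 × 0.089 = 427  |  18900 × 0.211 = 3988 ⇒ total 4415
20–39: 7300 × 0.951 = 6942
40–59: 4800 × 0.958 = 4598
60–79: 18900 × 0.953 = 18012
80+: 14400 × 0.939 + 12300 × 0.263 = 13522 + 3235 = 16757
Net migration: 60–79 − 450 → 17562
End of period: [4415, 6942, 4598, 17562, 16757]
Total after period 1: 4415 + 6942 + 4598 + 17562 + 16757 = 50274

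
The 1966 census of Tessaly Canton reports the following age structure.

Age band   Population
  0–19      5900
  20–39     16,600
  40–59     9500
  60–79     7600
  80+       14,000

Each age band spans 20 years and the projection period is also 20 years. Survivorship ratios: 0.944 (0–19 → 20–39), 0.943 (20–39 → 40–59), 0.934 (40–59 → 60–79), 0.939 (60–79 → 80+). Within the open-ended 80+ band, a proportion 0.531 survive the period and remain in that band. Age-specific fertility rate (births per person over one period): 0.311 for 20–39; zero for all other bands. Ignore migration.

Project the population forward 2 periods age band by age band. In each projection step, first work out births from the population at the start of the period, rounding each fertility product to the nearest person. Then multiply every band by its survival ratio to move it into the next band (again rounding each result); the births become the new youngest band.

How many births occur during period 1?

— Period 1 —
Births: 16600 * 0.311 = 5163
20–39: 5900 * 0.944 = 5570
40–59: 16600 * 0.943 = 15654
60–79: 9500 * 0.934 = 8873
80+: 7600 * 0.939 + 14000 * 0.531 = 7136 + 7434 = 14570
→ [5163, 5570, 15654, 8873, 14570]

5163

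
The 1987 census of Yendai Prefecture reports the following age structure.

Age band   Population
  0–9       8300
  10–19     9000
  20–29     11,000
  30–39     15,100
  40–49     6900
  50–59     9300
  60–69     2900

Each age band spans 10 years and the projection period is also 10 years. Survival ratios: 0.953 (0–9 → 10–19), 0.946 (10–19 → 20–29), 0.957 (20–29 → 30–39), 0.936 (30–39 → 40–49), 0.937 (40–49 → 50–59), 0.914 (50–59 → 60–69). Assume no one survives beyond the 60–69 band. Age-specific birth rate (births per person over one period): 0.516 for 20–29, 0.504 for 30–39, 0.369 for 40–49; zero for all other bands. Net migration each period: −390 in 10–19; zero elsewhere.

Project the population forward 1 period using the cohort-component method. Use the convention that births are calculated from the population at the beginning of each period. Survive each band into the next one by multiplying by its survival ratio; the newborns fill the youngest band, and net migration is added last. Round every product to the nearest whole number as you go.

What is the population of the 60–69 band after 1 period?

8500

Let band 1 be 0–9 through band 7 = 60–69.
Period 1.
Births: 11000 * 0.516 = 5676  |  15100 * 0.504 = 7610  |  6900 * 0.369 = 2546 → 15832
Band 2: 8300 * 0.953 = 7910
Band 3: 9000 * 0.946 = 8514
Band 4: 11000 * 0.957 = 10527
Band 5: 15100 * 0.936 = 14134
Band 6: 6900 * 0.937 = 6465
Band 7: 9300 * 0.914 = 8500
Net migration: Band 2 − 390 → 7520
→ [15832, 7520, 8514, 10527, 14134, 6465, 8500]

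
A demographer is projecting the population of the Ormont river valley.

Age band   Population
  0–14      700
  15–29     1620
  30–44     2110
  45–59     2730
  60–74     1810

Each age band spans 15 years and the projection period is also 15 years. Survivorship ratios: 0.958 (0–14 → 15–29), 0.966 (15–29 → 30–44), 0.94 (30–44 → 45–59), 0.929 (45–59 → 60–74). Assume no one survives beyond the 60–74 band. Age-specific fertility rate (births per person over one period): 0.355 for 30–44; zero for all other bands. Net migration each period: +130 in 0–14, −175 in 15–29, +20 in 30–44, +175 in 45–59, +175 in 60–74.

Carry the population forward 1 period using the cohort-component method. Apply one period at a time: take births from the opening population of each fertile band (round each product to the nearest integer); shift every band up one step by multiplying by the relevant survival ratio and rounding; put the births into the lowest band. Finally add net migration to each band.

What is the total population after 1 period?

Period 1.
Births: 2110 × 0.355 = 749
15–29: 700 × 0.958 = 671
30–44: 1620 × 0.966 = 1565
45–59: 2110 × 0.94 = 1983
60–74: 2730 × 0.929 = 2536
Net migration: 0–14 + 130 → 879; 15–29 − 175 → 496; 30–44 + 20 → 1585; 45–59 + 175 → 2158; 60–74 + 175 → 2711
End of period: [879, 496, 1585, 2158, 2711]
Total after period 1: 879 + 496 + 1585 + 2158 + 2711 = 7829

7829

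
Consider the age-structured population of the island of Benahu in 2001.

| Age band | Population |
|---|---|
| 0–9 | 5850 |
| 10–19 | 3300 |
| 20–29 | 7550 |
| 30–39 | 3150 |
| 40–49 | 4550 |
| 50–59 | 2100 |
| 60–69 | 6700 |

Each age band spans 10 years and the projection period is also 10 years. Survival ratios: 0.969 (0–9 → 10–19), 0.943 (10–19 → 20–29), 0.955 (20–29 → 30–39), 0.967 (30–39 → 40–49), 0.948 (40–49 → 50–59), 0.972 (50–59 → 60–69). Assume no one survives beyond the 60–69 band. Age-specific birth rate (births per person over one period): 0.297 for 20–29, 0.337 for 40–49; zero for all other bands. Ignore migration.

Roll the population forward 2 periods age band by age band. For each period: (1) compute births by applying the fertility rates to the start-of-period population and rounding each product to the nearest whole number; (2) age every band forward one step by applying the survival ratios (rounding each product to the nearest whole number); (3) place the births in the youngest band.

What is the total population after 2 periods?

27979

Numbering the bands 1..7 from youngest to oldest:
Period 1:
Births: 7550 × 0.297 = 2242 ; 4550 × 0.337 = 1533 → total 3775
Band 2: 5850 × 0.969 = 5669
Band 3: 3300 × 0.943 = 3112
Band 4: 7550 × 0.955 = 7210
Band 5: 3150 × 0.967 = 3046
Band 6: 4550 × 0.948 = 4313
Band 7: 2100 × 0.972 = 2041
Population now: 0–9=3775, 10–19=5669, 20–29=3112, 30–39=7210, 40–49=3046, 50–59=4313, 60–69=2041
Period 2:
Births: 3112 × 0.297 = 924 ; 3046 × 0.337 = 1027 → total 1951
Band 2: 3775 × 0.969 = 3658
Band 3: 5669 × 0.943 = 5346
Band 4: 3112 × 0.955 = 2972
Band 5: 7210 × 0.967 = 6972
Band 6: 3046 × 0.948 = 2888
Band 7: 4313 × 0.972 = 4192
Population now: 0–9=1951, 10–19=3658, 20–29=5346, 30–39=2972, 40–49=6972, 50–59=2888, 60–69=4192
Total after period 2: 1951 + 3658 + 5346 + 2972 + 6972 + 2888 + 4192 = 27979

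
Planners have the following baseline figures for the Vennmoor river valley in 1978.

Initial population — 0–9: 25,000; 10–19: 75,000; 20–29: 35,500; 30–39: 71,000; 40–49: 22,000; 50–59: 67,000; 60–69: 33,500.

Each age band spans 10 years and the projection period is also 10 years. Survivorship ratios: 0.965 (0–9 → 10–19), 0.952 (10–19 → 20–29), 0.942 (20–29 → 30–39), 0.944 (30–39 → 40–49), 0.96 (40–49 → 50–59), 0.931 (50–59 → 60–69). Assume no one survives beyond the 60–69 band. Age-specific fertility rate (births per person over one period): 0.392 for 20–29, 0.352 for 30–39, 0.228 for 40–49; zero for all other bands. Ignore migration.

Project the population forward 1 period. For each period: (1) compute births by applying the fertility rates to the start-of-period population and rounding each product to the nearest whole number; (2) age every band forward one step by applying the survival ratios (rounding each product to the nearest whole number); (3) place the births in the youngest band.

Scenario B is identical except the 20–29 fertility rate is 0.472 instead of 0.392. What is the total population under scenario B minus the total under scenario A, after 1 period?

2840

— Period 1 —
Births: 35500 × 0.392 = 13916 ; 71000 × 0.352 = 24992 ; 22000 × 0.228 = 5016 → 43924
10–19: 25000 × 0.965 = 24125
20–29: 75000 × 0.952 = 71400
30–39: 35500 × 0.942 = 33441
40–49: 71000 × 0.944 = 67024
50–59: 22000 × 0.96 = 21120
60–69: 67000 × 0.931 = 62377
End of period: [43924, 24125, 71400, 33441, 67024, 21120, 62377]
Scenario A total after 1 period: 323411
Scenario B projection —
— Period 1 —
Births: 35500 × 0.472 = 16756 ; 71000 × 0.352 = 24992 ; 22000 × 0.228 = 5016 → 46764
10–19: 25000 × 0.965 = 24125
20–29: 75000 × 0.952 = 71400
30–39: 35500 × 0.942 = 33441
40–49: 71000 × 0.944 = 67024
50–59: 22000 × 0.96 = 21120
60–69: 67000 × 0.931 = 62377
End of period: [46764, 24125, 71400, 33441, 67024, 21120, 62377]
Scenario B total after 1 period: 326251
Difference B − A = 326251 − 323411 = 2840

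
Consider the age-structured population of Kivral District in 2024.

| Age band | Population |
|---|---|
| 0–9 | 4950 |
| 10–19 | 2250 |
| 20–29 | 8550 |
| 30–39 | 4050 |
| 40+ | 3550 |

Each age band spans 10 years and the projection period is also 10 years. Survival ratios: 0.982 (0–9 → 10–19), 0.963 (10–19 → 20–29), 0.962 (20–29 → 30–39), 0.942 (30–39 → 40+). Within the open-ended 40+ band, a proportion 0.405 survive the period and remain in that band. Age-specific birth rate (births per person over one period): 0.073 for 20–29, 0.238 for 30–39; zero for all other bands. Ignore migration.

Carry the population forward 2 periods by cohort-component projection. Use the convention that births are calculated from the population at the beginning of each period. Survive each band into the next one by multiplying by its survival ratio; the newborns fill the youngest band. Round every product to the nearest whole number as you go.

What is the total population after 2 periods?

20316

After projecting period 1:
Births: 8550 × 0.073 = 624  |  4050 × 0.238 = 964 — total 1588
10–19: 4950 × 0.982 = 4861
20–29: 2250 × 0.963 = 2167
30–39: 8550 × 0.962 = 8225
40+: 4050 × 0.942 + 3550 × 0.405 = 3815 + 1438 = 5253
→ [1588, 4861, 2167, 8225, 5253]
After projecting period 2:
Births: 2167 × 0.073 = 158  |  8225 × 0.238 = 1958 — total 2116
10–19: 1588 × 0.982 = 1559
20–29: 4861 × 0.963 = 4681
30–39: 2167 × 0.962 = 2085
40+: 8225 × 0.942 + 5253 × 0.405 = 7748 + 2127 = 9875
→ [2116, 1559, 4681, 2085, 9875]
Total after period 2: 2116 + 1559 + 4681 + 2085 + 9875 = 20316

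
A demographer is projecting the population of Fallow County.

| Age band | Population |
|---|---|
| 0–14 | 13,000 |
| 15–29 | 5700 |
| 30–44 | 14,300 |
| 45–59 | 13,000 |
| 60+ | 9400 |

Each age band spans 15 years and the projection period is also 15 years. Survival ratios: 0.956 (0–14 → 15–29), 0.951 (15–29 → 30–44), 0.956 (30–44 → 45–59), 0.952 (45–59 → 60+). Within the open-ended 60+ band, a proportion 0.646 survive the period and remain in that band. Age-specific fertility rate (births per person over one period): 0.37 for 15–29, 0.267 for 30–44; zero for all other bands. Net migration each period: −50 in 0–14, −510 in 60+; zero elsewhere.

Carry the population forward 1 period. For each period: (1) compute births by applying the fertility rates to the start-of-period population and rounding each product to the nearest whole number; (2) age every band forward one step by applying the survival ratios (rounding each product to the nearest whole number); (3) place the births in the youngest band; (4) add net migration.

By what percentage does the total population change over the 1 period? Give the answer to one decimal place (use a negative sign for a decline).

Numbering the groups 1..5 from youngest to oldest:
Period 1.
Births: 5700 × 0.37 = 2109 ; 14300 × 0.267 = 3818 ⇒ total 5927
Group 2: 13000 × 0.956 = 12428
Group 3: 5700 × 0.951 = 5421
Group 4: 14300 × 0.956 = 13671
Group 5: 13000 × 0.952 + 9400 × 0.646 = 12376 + 6072 = 18448
Net migration: Group 1 − 50 → 5877; Group 5 − 510 → 17938
→ [5877, 12428, 5421, 13671, 17938]
Total: 55400 → 55335; change = -65; percentage change = -0.1%

-0.1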